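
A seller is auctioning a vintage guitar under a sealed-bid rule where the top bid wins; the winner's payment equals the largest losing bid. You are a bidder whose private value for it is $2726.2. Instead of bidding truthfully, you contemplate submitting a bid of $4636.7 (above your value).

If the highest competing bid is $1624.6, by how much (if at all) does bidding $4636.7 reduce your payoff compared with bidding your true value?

$0

Bidding your value $2726.2: you win (since $2726.2 > $1624.6) and pay $1624.6. Payoff $1101.6.
Bidding $4636.7: you win and pay $1624.6. Payoff $2726.2 − $1624.6 = $1101.6.
Difference = $1101.6 − $1101.6 = $0; both bids lead to the same outcome because the competing bid is below both your value and your alternative bid.
In a second-price auction your bid sets only whether you win, not what you pay, so bidding your true value is weakly dominant.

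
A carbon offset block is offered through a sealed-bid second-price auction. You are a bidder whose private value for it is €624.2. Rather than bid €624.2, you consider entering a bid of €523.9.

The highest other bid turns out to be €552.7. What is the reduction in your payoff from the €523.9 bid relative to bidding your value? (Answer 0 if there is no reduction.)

€71.5

Bidding your value €624.2: you win (since €624.2 > €552.7) and pay €552.7. Payoff €71.5.
Bidding €523.9: you lose. Payoff €0.
The competing bid €552.7 lies between your shaded bid and your value, so underbidding forfeits an item you could have won at a profitable price.
Loss from deviating = €71.5 − (€0) = €71.5.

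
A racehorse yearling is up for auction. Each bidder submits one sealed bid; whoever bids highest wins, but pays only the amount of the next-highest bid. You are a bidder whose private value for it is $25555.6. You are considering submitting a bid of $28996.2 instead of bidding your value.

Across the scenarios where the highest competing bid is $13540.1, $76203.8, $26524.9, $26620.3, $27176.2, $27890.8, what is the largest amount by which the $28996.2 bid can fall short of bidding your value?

$2335.2

$13540.1: same outcome either way → loss $0.
$76203.8: same outcome either way → loss $0.
$26524.9: truthful gives $0, deviation gives −$969.3 → loss $969.3.
$26620.3: truthful gives $0, deviation gives −$1064.7 → loss $1064.7.
$27176.2: truthful gives $0, deviation gives −$1620.6 → loss $1620.6.
$27890.8: truthful gives $0, deviation gives −$2335.2 → loss $2335.2.
Maximum loss: $2335.2.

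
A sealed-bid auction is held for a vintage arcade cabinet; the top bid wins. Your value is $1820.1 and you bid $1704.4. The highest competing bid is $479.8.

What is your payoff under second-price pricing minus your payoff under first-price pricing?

$1224.6

You have the highest bid, so you win under either rule.
Second-price: pay $479.8 → payoff $1340.3.
First-price: pay your own bid $1704.4 → payoff $115.7.
Difference = $1340.3 − ($115.7) = $1224.6.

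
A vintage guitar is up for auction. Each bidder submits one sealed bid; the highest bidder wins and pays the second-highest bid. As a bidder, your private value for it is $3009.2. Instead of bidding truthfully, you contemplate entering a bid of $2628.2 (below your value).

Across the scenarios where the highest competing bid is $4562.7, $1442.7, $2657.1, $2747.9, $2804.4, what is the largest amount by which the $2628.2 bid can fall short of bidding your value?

$4562.7: same outcome either way → loss $0.
$1442.7: same outcome either way → loss $0.
$2657.1: truthful gives $352.1, deviation gives $0 → loss $352.1.
$2747.9: truthful gives $261.3, deviation gives $0 → loss $261.3.
$2804.4: truthful gives $204.8, deviation gives $0 → loss $204.8.
Maximum loss: $352.1.

$352.1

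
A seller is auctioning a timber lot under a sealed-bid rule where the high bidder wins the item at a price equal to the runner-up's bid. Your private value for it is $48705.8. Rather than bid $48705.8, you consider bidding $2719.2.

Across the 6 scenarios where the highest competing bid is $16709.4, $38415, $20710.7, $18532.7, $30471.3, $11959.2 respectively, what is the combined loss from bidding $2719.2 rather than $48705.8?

The deviation costs you only when the competing bid falls strictly between $2719.2 and $48705.8; elsewhere both bids give the same outcome.
$16709.4: truthful payoff $31996.4, deviation payoff $0 → loss $31996.4.
$38415: truthful payoff $10290.8, deviation payoff $0 → loss $10290.8.
$20710.7: truthful payoff $27995.1, deviation payoff $0 → loss $27995.1.
$18532.7: truthful payoff $30173.1, deviation payoff $0 → loss $30173.1.
$30471.3: truthful payoff $18234.5, deviation payoff $0 → loss $18234.5.
$11959.2: truthful payoff $36746.6, deviation payoff $0 → loss $36746.6.
Total loss = $31996.4 + $10290.8 + $27995.1 + $30173.1 + $18234.5 + $36746.6 = $155436.5.

$155436.5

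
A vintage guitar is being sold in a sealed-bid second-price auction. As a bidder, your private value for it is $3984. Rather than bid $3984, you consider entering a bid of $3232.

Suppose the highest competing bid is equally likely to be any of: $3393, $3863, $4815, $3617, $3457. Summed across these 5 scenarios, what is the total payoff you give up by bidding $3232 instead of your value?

The deviation costs you only when the competing bid falls strictly between $3232 and $3984; elsewhere both bids give the same outcome.
$3393: truthful payoff $591, deviation payoff $0 → loss $591.
$3863: truthful payoff $121, deviation payoff $0 → loss $121.
$4815: outcomes coincide → loss $0.
$3617: truthful payoff $367, deviation payoff $0 → loss $367.
$3457: truthful payoff $527, deviation payoff $0 → loss $527.
Total loss = $591 + $121 + $367 + $527 = $1606.

$1606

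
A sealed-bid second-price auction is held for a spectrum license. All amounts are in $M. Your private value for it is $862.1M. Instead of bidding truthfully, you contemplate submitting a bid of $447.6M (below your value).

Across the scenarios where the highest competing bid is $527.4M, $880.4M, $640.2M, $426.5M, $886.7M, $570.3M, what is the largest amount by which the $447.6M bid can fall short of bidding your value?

$527.4M: truthful gives $334.7M, deviation gives $0M → loss $334.7M.
$880.4M: same outcome either way → loss $0M.
$640.2M: truthful gives $221.9M, deviation gives $0M → loss $221.9M.
$426.5M: same outcome either way → loss $0M.
$886.7M: same outcome either way → loss $0M.
$570.3M: truthful gives $291.8M, deviation gives $0M → loss $291.8M.
Maximum loss: $334.7M.

$334.7M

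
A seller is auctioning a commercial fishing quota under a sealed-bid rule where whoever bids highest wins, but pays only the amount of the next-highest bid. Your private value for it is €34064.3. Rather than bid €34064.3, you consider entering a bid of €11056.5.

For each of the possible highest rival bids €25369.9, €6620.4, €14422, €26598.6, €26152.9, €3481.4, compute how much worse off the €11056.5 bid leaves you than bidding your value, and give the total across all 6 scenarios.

€43713.8

The deviation costs you only when the competing bid falls strictly between €11056.5 and €34064.3; elsewhere both bids give the same outcome.
€25369.9: truthful payoff €8694.4, deviation payoff €0 → loss €8694.4.
€6620.4: outcomes coincide → loss €0.
€14422: truthful payoff €19642.3, deviation payoff €0 → loss €19642.3.
€26598.6: truthful payoff €7465.7, deviation payoff €0 → loss €7465.7.
€26152.9: truthful payoff €7911.4, deviation payoff €0 → loss €7911.4.
€3481.4: outcomes coincide → loss €0.
Total loss = €8694.4 + €19642.3 + €7465.7 + €7911.4 = €43713.8.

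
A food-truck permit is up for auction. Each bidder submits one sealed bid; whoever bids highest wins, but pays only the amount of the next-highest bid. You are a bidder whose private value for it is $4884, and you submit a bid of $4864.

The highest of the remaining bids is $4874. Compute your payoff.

$0

Your bid $4864 is below the highest competing bid $4874, so you lose.
A losing bidder pays nothing and receives nothing: payoff = $0.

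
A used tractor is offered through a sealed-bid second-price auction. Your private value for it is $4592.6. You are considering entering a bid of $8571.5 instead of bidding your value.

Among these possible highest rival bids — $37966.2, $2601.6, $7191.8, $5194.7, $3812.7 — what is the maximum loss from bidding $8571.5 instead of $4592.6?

$37966.2: same outcome either way → loss $0.
$2601.6: same outcome either way → loss $0.
$7191.8: truthful gives $0, deviation gives −$2599.2 → loss $2599.2.
$5194.7: truthful gives $0, deviation gives −$602.1 → loss $602.1.
$3812.7: same outcome either way → loss $0.
Maximum loss: $2599.2.

$2599.2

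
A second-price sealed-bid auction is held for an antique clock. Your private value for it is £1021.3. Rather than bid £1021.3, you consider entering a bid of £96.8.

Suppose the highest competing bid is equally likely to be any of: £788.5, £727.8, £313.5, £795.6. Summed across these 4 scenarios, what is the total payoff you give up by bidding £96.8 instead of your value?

£1459.8

The deviation costs you only when the competing bid falls strictly between £96.8 and £1021.3; elsewhere both bids give the same outcome.
£788.5: truthful payoff £232.8, deviation payoff £0 → loss £232.8.
£727.8: truthful payoff £293.5, deviation payoff £0 → loss £293.5.
£313.5: truthful payoff £707.8, deviation payoff £0 → loss £707.8.
£795.6: truthful payoff £225.7, deviation payoff £0 → loss £225.7.
Total loss = £232.8 + £293.5 + £707.8 + £225.7 = £1459.8.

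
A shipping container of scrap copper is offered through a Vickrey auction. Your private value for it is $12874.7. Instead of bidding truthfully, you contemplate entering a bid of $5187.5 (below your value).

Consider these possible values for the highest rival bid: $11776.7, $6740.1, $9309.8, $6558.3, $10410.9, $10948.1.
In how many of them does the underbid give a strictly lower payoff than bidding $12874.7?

The deviation hurts exactly when the highest competing bid lies strictly between $5187.5 and $12874.7 — underbidding then forfeits a profitable win.
$11776.7: inside the interval → strictly worse (loss $1098).
$6740.1: inside the interval → strictly worse (loss $6134.6).
$9309.8: inside the interval → strictly worse (loss $3564.9).
$6558.3: inside the interval → strictly worse (loss $6316.4).
$10410.9: inside the interval → strictly worse (loss $2463.8).
$10948.1: inside the interval → strictly worse (loss $1926.6).
Count: 6.

6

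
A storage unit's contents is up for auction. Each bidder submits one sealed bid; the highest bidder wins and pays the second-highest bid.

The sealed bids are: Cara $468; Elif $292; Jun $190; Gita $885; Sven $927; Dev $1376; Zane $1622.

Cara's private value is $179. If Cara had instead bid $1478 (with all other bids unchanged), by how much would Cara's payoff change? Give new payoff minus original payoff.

The highest bid among the other bidders is $1622; Cara's bid doesn't change that.
Original bid $468: Cara is not highest (top rival bid is $1622); payoff $0.
Alternative bid $1478: Cara is not highest (top rival bid is $1622); payoff $0.
Change in payoff = $0 − ($0) = $0.

$0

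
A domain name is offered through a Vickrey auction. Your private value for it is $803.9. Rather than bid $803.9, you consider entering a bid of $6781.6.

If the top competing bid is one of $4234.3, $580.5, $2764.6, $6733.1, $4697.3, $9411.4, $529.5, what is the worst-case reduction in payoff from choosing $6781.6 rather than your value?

$4234.3: truthful gives $0, deviation gives −$3430.4 → loss $3430.4.
$580.5: same outcome either way → loss $0.
$2764.6: truthful gives $0, deviation gives −$1960.7 → loss $1960.7.
$6733.1: truthful gives $0, deviation gives −$5929.2 → loss $5929.2.
$4697.3: truthful gives $0, deviation gives −$3893.4 → loss $3893.4.
$9411.4: same outcome either way → loss $0.
$529.5: same outcome either way → loss $0.
Maximum loss: $5929.2.

$5929.2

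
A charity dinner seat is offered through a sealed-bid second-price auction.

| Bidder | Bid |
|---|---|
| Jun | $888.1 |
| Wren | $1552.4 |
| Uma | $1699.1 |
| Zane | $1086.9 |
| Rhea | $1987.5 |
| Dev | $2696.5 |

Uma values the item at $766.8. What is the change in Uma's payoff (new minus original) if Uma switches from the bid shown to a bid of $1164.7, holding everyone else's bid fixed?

$0

The highest bid among the other bidders is $2696.5; Uma's bid doesn't change that.
Original bid $1699.1: Uma is not highest (top rival bid is $2696.5); payoff $0.
Alternative bid $1164.7: Uma is not highest (top rival bid is $2696.5); payoff $0.
Change in payoff = $0 − ($0) = $0.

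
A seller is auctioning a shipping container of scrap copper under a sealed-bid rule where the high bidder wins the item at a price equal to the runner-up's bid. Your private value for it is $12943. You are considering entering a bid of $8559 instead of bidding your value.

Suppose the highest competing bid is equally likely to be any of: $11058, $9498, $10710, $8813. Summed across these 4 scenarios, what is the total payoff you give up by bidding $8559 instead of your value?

The deviation costs you only when the competing bid falls strictly between $8559 and $12943; elsewhere both bids give the same outcome.
$11058: truthful payoff $1885, deviation payoff $0 → loss $1885.
$9498: truthful payoff $3445, deviation payoff $0 → loss $3445.
$10710: truthful payoff $2233, deviation payoff $0 → loss $2233.
$8813: truthful payoff $4130, deviation payoff $0 → loss $4130.
Total loss = $1885 + $3445 + $2233 + $4130 = $11693.

$11693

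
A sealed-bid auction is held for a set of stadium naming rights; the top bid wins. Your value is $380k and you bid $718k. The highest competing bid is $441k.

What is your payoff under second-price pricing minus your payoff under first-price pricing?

$277k

You have the highest bid, so you win under either rule.
Second-price: pay $441k → payoff −$61k.
First-price: pay your own bid $718k → payoff −$338k.
Difference = −$61k − (−$338k) = $277k.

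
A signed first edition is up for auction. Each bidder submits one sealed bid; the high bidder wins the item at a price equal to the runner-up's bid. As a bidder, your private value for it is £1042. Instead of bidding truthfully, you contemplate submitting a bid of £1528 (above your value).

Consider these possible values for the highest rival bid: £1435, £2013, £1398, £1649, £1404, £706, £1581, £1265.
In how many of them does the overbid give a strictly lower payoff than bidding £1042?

The deviation hurts exactly when the highest competing bid lies strictly between £1042 and £1528 — overbidding then wins at a price above your value.
£1435: inside the interval → strictly worse (loss £393).
£2013: above both → same outcome either way.
£1398: inside the interval → strictly worse (loss £356).
£1649: above both → same outcome either way.
£1404: inside the interval → strictly worse (loss £362).
£706: below both → same outcome either way.
£1581: above both → same outcome either way.
£1265: inside the interval → strictly worse (loss £223).
Count: 4.

4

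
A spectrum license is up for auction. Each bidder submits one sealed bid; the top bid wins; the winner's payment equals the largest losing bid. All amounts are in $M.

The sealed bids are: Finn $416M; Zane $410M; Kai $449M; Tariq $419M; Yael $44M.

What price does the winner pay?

Highest bid: Kai at $449M, so Kai wins.
Second-highest bid: Tariq at $419M — that is the price the winner pays.

$419M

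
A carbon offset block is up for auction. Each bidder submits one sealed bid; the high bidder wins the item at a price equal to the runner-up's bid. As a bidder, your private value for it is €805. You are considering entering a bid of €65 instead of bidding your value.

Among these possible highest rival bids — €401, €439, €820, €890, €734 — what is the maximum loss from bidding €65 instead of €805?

€401: truthful gives €404, deviation gives €0 → loss €404.
€439: truthful gives €366, deviation gives €0 → loss €366.
€820: same outcome either way → loss €0.
€890: same outcome either way → loss €0.
€734: truthful gives €71, deviation gives €0 → loss €71.
Maximum loss: €404.

€404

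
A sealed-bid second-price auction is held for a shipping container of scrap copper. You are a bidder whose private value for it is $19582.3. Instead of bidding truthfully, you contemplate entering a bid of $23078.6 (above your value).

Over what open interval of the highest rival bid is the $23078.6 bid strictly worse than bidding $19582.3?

($19582.3, $23078.6)

If the competing bid is below $19582.3, both bids win at the same price — no difference.
If it is above $23078.6, both bids lose — no difference.
If it lies strictly between $19582.3 and $23078.6, bidding your value loses (payoff 0) while bidding $23078.6 wins at a price above your value (payoff negative).
So the deviation strictly hurts on the open interval ($19582.3, $23078.6).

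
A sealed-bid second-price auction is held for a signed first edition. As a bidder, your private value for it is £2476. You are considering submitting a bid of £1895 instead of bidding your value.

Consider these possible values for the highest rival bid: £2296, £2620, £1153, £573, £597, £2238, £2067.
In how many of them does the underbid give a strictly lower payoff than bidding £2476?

The deviation hurts exactly when the highest competing bid lies strictly between £1895 and £2476 — underbidding then forfeits a profitable win.
£2296: inside the interval → strictly worse (loss £180).
£2620: above both → same outcome either way.
£1153: below both → same outcome either way.
£573: below both → same outcome either way.
£597: below both → same outcome either way.
£2238: inside the interval → strictly worse (loss £238).
£2067: inside the interval → strictly worse (loss £409).
Count: 3.

3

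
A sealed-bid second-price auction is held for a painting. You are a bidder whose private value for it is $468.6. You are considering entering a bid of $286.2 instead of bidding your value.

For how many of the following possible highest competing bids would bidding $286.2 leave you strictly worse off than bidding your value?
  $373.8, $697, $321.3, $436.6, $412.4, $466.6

The deviation hurts exactly when the highest competing bid lies strictly between $286.2 and $468.6 — underbidding then forfeits a profitable win.
$373.8: inside the interval → strictly worse (loss $94.8).
$697: above both → same outcome either way.
$321.3: inside the interval → strictly worse (loss $147.3).
$436.6: inside the interval → strictly worse (loss $32).
$412.4: inside the interval → strictly worse (loss $56.2).
$466.6: inside the interval → strictly worse (loss $2).
Count: 5.

5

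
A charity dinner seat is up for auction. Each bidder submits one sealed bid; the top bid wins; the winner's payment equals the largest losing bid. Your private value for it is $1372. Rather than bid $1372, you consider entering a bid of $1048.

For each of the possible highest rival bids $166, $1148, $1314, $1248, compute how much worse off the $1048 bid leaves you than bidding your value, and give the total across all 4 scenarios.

$406

The deviation costs you only when the competing bid falls strictly between $1048 and $1372; elsewhere both bids give the same outcome.
$166: outcomes coincide → loss $0.
$1148: truthful payoff $224, deviation payoff $0 → loss $224.
$1314: truthful payoff $58, deviation payoff $0 → loss $58.
$1248: truthful payoff $124, deviation payoff $0 → loss $124.
Total loss = $224 + $58 + $124 = $406.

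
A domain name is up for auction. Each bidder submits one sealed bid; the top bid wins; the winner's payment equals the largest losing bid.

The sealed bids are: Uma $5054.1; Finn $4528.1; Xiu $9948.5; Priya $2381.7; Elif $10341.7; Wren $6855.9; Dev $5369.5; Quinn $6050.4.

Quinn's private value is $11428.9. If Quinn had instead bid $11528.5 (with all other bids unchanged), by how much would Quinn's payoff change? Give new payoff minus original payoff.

The highest bid among the other bidders is $10341.7; Quinn's bid doesn't change that.
Original bid $6050.4: Quinn is not highest (top rival bid is $10341.7); payoff $0.
Alternative bid $11528.5: Quinn is highest, pays the top rival bid $10341.7; payoff $11428.9 − $10341.7 = $1087.2.
Change in payoff = $1087.2 − ($0) = $1087.2.

$1087.2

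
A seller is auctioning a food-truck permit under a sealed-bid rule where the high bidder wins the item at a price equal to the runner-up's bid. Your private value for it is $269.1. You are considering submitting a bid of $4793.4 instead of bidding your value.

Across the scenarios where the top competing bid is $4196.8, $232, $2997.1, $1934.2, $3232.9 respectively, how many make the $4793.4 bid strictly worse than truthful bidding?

The deviation hurts exactly when the highest competing bid lies strictly between $269.1 and $4793.4 — overbidding then wins at a price above your value.
$4196.8: inside the interval → strictly worse (loss $3927.7).
$232: below both → same outcome either way.
$2997.1: inside the interval → strictly worse (loss $2728).
$1934.2: inside the interval → strictly worse (loss $1665.1).
$3232.9: inside the interval → strictly worse (loss $2963.8).
Count: 4.

4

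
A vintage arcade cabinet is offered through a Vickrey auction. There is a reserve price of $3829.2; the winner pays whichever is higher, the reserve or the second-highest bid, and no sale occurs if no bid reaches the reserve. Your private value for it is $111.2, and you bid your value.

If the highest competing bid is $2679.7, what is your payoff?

$0

Your bid $111.2 is below the highest competing bid $2679.7, so you lose. Payoff $0.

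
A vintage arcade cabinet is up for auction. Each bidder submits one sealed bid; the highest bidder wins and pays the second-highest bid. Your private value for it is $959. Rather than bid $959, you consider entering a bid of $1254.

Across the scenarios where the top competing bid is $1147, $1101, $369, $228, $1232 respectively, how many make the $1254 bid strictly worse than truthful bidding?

3

The deviation hurts exactly when the highest competing bid lies strictly between $959 and $1254 — overbidding then wins at a price above your value.
$1147: inside the interval → strictly worse (loss $188).
$1101: inside the interval → strictly worse (loss $142).
$369: below both → same outcome either way.
$228: below both → same outcome either way.
$1232: inside the interval → strictly worse (loss $273).
Count: 3.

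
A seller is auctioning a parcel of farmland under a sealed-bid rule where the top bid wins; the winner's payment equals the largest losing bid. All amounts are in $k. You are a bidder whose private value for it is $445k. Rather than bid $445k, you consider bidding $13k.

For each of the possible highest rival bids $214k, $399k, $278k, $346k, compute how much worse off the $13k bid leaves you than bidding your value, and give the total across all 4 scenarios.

$543k

The deviation costs you only when the competing bid falls strictly between $13k and $445k; elsewhere both bids give the same outcome.
$214k: truthful payoff $231k, deviation payoff $0k → loss $231k.
$399k: truthful payoff $46k, deviation payoff $0k → loss $46k.
$278k: truthful payoff $167k, deviation payoff $0k → loss $167k.
$346k: truthful payoff $99k, deviation payoff $0k → loss $99k.
Total loss = $231k + $46k + $167k + $99k = $543k.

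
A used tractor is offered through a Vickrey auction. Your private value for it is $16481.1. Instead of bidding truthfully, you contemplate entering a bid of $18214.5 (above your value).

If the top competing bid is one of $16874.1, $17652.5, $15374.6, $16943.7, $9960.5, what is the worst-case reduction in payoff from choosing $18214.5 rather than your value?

$1171.4

$16874.1: truthful gives $0, deviation gives −$393 → loss $393.
$17652.5: truthful gives $0, deviation gives −$1171.4 → loss $1171.4.
$15374.6: same outcome either way → loss $0.
$16943.7: truthful gives $0, deviation gives −$462.6 → loss $462.6.
$9960.5: same outcome either way → loss $0.
Maximum loss: $1171.4.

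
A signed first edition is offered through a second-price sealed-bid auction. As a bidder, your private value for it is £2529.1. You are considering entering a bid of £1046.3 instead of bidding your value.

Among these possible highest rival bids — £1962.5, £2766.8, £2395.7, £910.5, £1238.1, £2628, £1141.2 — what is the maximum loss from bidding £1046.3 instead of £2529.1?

£1962.5: truthful gives £566.6, deviation gives £0 → loss £566.6.
£2766.8: same outcome either way → loss £0.
£2395.7: truthful gives £133.4, deviation gives £0 → loss £133.4.
£910.5: same outcome either way → loss £0.
£1238.1: truthful gives £1291, deviation gives £0 → loss £1291.
£2628: same outcome either way → loss £0.
£1141.2: truthful gives £1387.9, deviation gives £0 → loss £1387.9.
Maximum loss: £1387.9.

£1387.9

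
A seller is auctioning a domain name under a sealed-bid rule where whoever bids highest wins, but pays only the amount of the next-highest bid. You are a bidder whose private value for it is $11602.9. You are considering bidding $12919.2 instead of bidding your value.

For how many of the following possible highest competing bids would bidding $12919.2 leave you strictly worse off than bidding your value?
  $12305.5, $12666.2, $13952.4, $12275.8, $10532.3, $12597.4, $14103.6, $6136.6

4

The deviation hurts exactly when the highest competing bid lies strictly between $11602.9 and $12919.2 — overbidding then wins at a price above your value.
$12305.5: inside the interval → strictly worse (loss $702.6).
$12666.2: inside the interval → strictly worse (loss $1063.3).
$13952.4: above both → same outcome either way.
$12275.8: inside the interval → strictly worse (loss $672.9).
$10532.3: below both → same outcome either way.
$12597.4: inside the interval → strictly worse (loss $994.5).
$14103.6: above both → same outcome either way.
$6136.6: below both → same outcome either way.
Count: 4.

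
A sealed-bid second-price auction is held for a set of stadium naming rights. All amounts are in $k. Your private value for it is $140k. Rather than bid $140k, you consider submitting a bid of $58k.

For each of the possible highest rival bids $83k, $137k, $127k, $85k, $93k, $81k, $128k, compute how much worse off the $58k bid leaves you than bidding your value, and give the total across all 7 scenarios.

The deviation costs you only when the competing bid falls strictly between $58k and $140k; elsewhere both bids give the same outcome.
$83k: truthful payoff $57k, deviation payoff $0k → loss $57k.
$137k: truthful payoff $3k, deviation payoff $0k → loss $3k.
$127k: truthful payoff $13k, deviation payoff $0k → loss $13k.
$85k: truthful payoff $55k, deviation payoff $0k → loss $55k.
$93k: truthful payoff $47k, deviation payoff $0k → loss $47k.
$81k: truthful payoff $59k, deviation payoff $0k → loss $59k.
$128k: truthful payoff $12k, deviation payoff $0k → loss $12k.
Total loss = $57k + $3k + $13k + $55k + $47k + $59k + $12k = $246k.
Because the price is fixed by the runner-up's bid, deviating from your value can only change a good outcome into a bad one — never the reverse.

$246k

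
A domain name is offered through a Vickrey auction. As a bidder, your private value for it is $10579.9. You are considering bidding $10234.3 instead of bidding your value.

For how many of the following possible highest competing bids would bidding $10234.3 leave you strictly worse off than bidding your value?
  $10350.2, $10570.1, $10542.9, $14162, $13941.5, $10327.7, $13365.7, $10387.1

The deviation hurts exactly when the highest competing bid lies strictly between $10234.3 and $10579.9 — underbidding then forfeits a profitable win.
$10350.2: inside the interval → strictly worse (loss $229.7).
$10570.1: inside the interval → strictly worse (loss $9.8).
$10542.9: inside the interval → strictly worse (loss $37).
$14162: above both → same outcome either way.
$13941.5: above both → same outcome either way.
$10327.7: inside the interval → strictly worse (loss $252.2).
$13365.7: above both → same outcome either way.
$10387.1: inside the interval → strictly worse (loss $192.8).
Count: 5.

5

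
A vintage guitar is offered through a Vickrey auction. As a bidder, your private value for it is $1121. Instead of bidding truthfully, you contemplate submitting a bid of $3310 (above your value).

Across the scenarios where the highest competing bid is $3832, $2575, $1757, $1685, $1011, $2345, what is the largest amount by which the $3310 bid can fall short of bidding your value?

$1454

$3832: same outcome either way → loss $0.
$2575: truthful gives $0, deviation gives −$1454 → loss $1454.
$1757: truthful gives $0, deviation gives −$636 → loss $636.
$1685: truthful gives $0, deviation gives −$564 → loss $564.
$1011: same outcome either way → loss $0.
$2345: truthful gives $0, deviation gives −$1224 → loss $1224.
Maximum loss: $1454.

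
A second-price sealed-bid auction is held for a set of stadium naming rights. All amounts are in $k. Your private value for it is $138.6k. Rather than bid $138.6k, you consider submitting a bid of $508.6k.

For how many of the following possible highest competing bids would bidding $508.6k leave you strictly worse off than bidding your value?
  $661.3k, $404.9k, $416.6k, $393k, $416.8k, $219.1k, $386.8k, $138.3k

6

The deviation hurts exactly when the highest competing bid lies strictly between $138.6k and $508.6k — overbidding then wins at a price above your value.
$661.3k: above both → same outcome either way.
$404.9k: inside the interval → strictly worse (loss $266.3k).
$416.6k: inside the interval → strictly worse (loss $278k).
$393k: inside the interval → strictly worse (loss $254.4k).
$416.8k: inside the interval → strictly worse (loss $278.2k).
$219.1k: inside the interval → strictly worse (loss $80.5k).
$386.8k: inside the interval → strictly worse (loss $248.2k).
$138.3k: below both → same outcome either way.
Count: 6.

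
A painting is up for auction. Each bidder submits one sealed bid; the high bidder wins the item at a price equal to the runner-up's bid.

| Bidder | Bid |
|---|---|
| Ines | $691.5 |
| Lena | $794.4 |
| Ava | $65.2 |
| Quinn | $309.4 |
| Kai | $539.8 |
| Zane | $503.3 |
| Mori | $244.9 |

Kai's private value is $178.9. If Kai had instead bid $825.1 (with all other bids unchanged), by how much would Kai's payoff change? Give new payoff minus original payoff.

The highest bid among the other bidders is $794.4; Kai's bid doesn't change that.
Original bid $539.8: Kai is not highest (top rival bid is $794.4); payoff $0.
Alternative bid $825.1: Kai is highest, pays the top rival bid $794.4; payoff $178.9 − $794.4 = −$615.5.
Change in payoff = −$615.5 − ($0) = −$615.5.

−$615.5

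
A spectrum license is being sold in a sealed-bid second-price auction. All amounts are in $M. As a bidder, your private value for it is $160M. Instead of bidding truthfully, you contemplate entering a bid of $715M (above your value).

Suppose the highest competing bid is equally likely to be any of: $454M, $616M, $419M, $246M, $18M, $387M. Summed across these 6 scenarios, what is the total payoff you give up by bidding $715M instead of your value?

$1322M

The deviation costs you only when the competing bid falls strictly between $160M and $715M; elsewhere both bids give the same outcome.
$454M: truthful payoff $0M, deviation payoff −$294M → loss $294M.
$616M: truthful payoff $0M, deviation payoff −$456M → loss $456M.
$419M: truthful payoff $0M, deviation payoff −$259M → loss $259M.
$246M: truthful payoff $0M, deviation payoff −$86M → loss $86M.
$18M: outcomes coincide → loss $0M.
$387M: truthful payoff $0M, deviation payoff −$227M → loss $227M.
Total loss = $294M + $456M + $259M + $86M + $227M = $1322M.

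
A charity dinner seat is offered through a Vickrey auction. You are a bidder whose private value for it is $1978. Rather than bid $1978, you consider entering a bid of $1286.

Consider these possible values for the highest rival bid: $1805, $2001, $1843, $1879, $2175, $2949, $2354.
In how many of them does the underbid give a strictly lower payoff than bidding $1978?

3

The deviation hurts exactly when the highest competing bid lies strictly between $1286 and $1978 — underbidding then forfeits a profitable win.
$1805: inside the interval → strictly worse (loss $173).
$2001: above both → same outcome either way.
$1843: inside the interval → strictly worse (loss $135).
$1879: inside the interval → strictly worse (loss $99).
$2175: above both → same outcome either way.
$2949: above both → same outcome either way.
$2354: above both → same outcome either way.
Count: 3.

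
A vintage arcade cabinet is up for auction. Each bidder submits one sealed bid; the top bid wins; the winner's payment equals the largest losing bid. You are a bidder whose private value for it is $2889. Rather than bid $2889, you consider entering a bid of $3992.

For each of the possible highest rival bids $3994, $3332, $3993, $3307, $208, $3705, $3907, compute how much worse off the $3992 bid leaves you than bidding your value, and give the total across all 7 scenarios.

$2695

The deviation costs you only when the competing bid falls strictly between $2889 and $3992; elsewhere both bids give the same outcome.
$3994: outcomes coincide → loss $0.
$3332: truthful payoff $0, deviation payoff −$443 → loss $443.
$3993: outcomes coincide → loss $0.
$3307: truthful payoff $0, deviation payoff −$418 → loss $418.
$208: outcomes coincide → loss $0.
$3705: truthful payoff $0, deviation payoff −$816 → loss $816.
$3907: truthful payoff $0, deviation payoff −$1018 → loss $1018.
Total loss = $443 + $418 + $816 + $1018 = $2695.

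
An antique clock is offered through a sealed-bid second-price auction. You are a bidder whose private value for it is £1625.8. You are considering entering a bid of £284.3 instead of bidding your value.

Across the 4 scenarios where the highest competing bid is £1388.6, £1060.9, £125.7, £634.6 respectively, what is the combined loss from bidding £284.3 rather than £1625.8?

£1793.3

The deviation costs you only when the competing bid falls strictly between £284.3 and £1625.8; elsewhere both bids give the same outcome.
£1388.6: truthful payoff £237.2, deviation payoff £0 → loss £237.2.
£1060.9: truthful payoff £564.9, deviation payoff £0 → loss £564.9.
£125.7: outcomes coincide → loss £0.
£634.6: truthful payoff £991.2, deviation payoff £0 → loss £991.2.
Total loss = £237.2 + £564.9 + £991.2 = £1793.3.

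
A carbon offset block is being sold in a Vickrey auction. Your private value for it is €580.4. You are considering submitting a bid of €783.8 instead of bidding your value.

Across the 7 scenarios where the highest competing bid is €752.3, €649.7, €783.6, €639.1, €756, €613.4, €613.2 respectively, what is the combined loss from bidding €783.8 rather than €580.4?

The deviation costs you only when the competing bid falls strictly between €580.4 and €783.8; elsewhere both bids give the same outcome.
€752.3: truthful payoff €0, deviation payoff −€171.9 → loss €171.9.
€649.7: truthful payoff €0, deviation payoff −€69.3 → loss €69.3.
€783.6: truthful payoff €0, deviation payoff −€203.2 → loss €203.2.
€639.1: truthful payoff €0, deviation payoff −€58.7 → loss €58.7.
€756: truthful payoff €0, deviation payoff −€175.6 → loss €175.6.
€613.4: truthful payoff €0, deviation payoff −€33 → loss €33.
€613.2: truthful payoff €0, deviation payoff −€32.8 → loss €32.8.
Total loss = €171.9 + €69.3 + €203.2 + €58.7 + €175.6 + €33 + €32.8 = €744.5.
Because the price is fixed by the runner-up's bid, deviating from your value can only change a good outcome into a bad one — never the reverse.

€744.5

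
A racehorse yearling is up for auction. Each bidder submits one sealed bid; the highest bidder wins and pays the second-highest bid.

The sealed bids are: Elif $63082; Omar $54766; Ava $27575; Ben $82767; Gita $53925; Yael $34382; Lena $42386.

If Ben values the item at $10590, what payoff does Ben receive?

−$52492

Highest bid: Ben at $82767, so Ben wins.
Second-highest bid: Elif at $63082 — that is the price the winner pays.
Ben's payoff = value − price = $10590 − $63082 = −$52492.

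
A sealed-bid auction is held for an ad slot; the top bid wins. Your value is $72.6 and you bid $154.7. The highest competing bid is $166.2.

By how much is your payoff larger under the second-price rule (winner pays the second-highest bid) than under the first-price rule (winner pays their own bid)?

Your bid $154.7 is below $166.2, so you lose under either rule.
Payoff is $0 in both cases; difference = $0.

$0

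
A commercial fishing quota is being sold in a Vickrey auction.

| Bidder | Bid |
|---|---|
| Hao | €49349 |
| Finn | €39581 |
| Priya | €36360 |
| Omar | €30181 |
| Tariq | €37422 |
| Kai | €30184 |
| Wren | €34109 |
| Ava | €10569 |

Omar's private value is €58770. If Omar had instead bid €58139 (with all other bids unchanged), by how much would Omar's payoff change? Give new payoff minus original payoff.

€9421

The highest bid among the other bidders is €49349; Omar's bid doesn't change that.
Original bid €30181: Omar is not highest (top rival bid is €49349); payoff €0.
Alternative bid €58139: Omar is highest, pays the top rival bid €49349; payoff €58770 − €49349 = €9421.
Change in payoff = €9421 − (€0) = €9421.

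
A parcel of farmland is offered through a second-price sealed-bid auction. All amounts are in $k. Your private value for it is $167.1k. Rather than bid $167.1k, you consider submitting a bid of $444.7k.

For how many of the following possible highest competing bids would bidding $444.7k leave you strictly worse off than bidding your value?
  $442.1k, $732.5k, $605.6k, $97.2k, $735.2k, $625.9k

1

The deviation hurts exactly when the highest competing bid lies strictly between $167.1k and $444.7k — overbidding then wins at a price above your value.
$442.1k: inside the interval → strictly worse (loss $275k).
$732.5k: above both → same outcome either way.
$605.6k: above both → same outcome either way.
$97.2k: below both → same outcome either way.
$735.2k: above both → same outcome either way.
$625.9k: above both → same outcome either way.
Count: 1.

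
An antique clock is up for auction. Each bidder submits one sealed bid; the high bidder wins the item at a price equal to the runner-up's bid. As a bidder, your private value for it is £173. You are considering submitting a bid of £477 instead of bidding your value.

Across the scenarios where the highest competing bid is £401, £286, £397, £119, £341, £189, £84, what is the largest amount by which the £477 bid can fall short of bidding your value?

£228

£401: truthful gives £0, deviation gives −£228 → loss £228.
£286: truthful gives £0, deviation gives −£113 → loss £113.
£397: truthful gives £0, deviation gives −£224 → loss £224.
£119: same outcome either way → loss £0.
£341: truthful gives £0, deviation gives −£168 → loss £168.
£189: truthful gives £0, deviation gives −£16 → loss £16.
£84: same outcome either way → loss £0.
Maximum loss: £228.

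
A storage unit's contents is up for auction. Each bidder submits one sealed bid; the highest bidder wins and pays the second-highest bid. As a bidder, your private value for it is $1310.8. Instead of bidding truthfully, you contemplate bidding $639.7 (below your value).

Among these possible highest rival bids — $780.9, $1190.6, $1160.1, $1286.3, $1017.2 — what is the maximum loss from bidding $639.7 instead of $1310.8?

$529.9

$780.9: truthful gives $529.9, deviation gives $0 → loss $529.9.
$1190.6: truthful gives $120.2, deviation gives $0 → loss $120.2.
$1160.1: truthful gives $150.7, deviation gives $0 → loss $150.7.
$1286.3: truthful gives $24.5, deviation gives $0 → loss $24.5.
$1017.2: truthful gives $293.6, deviation gives $0 → loss $293.6.
Maximum loss: $529.9.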